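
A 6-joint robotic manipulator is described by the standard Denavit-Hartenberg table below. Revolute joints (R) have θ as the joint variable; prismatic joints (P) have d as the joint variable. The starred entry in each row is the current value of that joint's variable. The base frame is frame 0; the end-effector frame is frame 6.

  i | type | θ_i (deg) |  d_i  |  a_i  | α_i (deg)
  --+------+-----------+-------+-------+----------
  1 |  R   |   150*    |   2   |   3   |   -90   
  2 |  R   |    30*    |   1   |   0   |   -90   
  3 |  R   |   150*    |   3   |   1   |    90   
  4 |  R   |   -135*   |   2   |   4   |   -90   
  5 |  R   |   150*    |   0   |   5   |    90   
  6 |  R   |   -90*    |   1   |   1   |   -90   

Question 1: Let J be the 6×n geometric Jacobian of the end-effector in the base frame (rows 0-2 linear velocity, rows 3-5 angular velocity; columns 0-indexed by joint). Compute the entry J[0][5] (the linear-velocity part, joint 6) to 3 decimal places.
0.787

axis z_5 = (-0.5214,-0.7691,0.3696); lever o_n−o_5 = (-0.8512,-0.9869,-0.5490)
cross product → J_v[:, 5] = (0.7870,-0.6008,-0.1402)
J_ω[:, 5] = z_5
entry J[0][5] = 0.7870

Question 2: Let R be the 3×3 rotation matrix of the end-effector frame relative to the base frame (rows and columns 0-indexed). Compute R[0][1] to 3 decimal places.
End-effector y-axis (col 1 of R) = (0.5214,0.7691,-0.3696)
R[0][1] = 0.5214

0.521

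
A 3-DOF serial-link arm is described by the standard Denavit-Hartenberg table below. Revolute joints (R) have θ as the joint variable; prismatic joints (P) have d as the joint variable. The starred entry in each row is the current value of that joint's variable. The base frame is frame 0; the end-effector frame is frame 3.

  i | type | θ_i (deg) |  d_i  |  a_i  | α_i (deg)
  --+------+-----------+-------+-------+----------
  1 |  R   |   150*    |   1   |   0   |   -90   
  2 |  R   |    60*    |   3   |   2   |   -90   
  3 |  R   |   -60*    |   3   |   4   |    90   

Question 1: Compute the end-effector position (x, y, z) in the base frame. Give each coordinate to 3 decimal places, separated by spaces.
-2.714 -5.897 -3.964

after link 1: o_1 = (0.0000, 0.0000, 1.0000)
after link 2: o_2 = (-2.3660, -2.0981, -0.7321)
after link 3: o_3 = (-2.7141, -5.8971, -3.9641)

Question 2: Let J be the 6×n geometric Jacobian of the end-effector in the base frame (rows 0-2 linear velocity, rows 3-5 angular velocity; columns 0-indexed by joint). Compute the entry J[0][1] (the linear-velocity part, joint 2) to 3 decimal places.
axis z_1 = (-0.5000,-0.8660,0.0000); lever o_n−o_1 = (-2.7141,-5.8971,-4.9641)
cross product → J_v[:, 1] = (4.2990,-2.4821,0.5981)
J_ω[:, 1] = z_1
entry J[0][1] = 4.2990

4.299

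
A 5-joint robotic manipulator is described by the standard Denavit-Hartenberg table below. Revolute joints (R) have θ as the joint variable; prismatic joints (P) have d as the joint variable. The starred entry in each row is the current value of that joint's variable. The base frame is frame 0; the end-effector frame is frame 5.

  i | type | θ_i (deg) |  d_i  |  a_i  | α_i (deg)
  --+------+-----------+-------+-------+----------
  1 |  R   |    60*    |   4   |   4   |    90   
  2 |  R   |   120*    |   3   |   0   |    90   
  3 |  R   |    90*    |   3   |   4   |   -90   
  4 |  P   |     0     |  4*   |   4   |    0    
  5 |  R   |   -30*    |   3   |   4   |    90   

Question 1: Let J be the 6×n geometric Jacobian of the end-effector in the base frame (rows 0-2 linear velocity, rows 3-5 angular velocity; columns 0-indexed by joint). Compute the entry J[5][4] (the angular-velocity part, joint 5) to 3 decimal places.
-0.866

axis z_4 = (0.2500,0.4330,-0.8660); lever o_n−o_4 = (4.6160,1.0670,-1.5981)
cross product → J_v[:, 4] = (0.2321,-3.5981,-1.7321)
J_ω[:, 4] = z_4
entry J[5][4] = -0.8660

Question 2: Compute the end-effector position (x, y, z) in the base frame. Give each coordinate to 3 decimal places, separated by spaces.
18.441 3.013 0.438

after link 1: o_1 = (2.0000, 3.4641, 4.0000)
after link 2: o_2 = (4.5981, 1.9641, 4.0000)
after link 3: o_3 = (9.3612, 2.2141, 5.5000)
after link 4: o_4 = (13.8253, 1.9462, 2.0359)
after link 5: o_5 = (18.4413, 3.0131, 0.4378)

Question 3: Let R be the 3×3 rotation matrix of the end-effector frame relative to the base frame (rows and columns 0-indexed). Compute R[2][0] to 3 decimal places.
0.250

End-effector x-axis (col 0 of R) = (0.9665,-0.0580,0.2500)
R[2][0] = 0.2500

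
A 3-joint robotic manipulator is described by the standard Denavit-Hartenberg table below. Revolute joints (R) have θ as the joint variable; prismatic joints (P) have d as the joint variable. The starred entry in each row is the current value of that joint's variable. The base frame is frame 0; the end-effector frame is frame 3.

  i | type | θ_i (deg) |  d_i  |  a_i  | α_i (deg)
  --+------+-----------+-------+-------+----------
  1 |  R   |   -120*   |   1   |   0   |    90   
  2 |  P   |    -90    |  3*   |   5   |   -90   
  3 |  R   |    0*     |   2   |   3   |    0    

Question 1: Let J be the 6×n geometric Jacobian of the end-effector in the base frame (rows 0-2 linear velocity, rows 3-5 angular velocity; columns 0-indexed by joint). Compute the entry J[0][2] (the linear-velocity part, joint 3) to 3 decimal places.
2.598

axis z_2 = (-0.5000,-0.8660,0.0000); lever o_n−o_2 = (-1.0000,-1.7321,-3.0000)
cross product → J_v[:, 2] = (2.5981,-1.5000,-0.0000)
J_ω[:, 2] = z_2
entry J[0][2] = 2.5981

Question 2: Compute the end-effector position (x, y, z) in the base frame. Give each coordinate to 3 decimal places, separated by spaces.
-3.598 -0.232 -7.000

after link 1: o_1 = (0.0000, 0.0000, 1.0000)
after link 2: o_2 = (-2.5981, 1.5000, -4.0000)
after link 3: o_3 = (-3.5981, -0.2321, -7.0000)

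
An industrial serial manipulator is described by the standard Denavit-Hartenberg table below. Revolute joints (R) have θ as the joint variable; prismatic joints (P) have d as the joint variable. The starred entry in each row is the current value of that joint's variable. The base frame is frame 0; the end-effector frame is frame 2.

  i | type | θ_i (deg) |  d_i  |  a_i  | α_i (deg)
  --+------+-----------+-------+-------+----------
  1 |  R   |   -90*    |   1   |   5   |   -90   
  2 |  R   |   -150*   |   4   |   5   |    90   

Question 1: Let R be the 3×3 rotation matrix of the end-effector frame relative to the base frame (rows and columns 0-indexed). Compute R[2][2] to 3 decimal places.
End-effector z-axis (col 2 of R) = (0.0000,0.5000,-0.8660)
R[2][2] = -0.8660

-0.866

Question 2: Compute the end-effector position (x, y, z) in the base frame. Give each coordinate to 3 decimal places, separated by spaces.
4.000 -0.670 3.500

after link 1: o_1 = (0.0000, -5.0000, 1.0000)
after link 2: o_2 = (4.0000, -0.6699, 3.5000)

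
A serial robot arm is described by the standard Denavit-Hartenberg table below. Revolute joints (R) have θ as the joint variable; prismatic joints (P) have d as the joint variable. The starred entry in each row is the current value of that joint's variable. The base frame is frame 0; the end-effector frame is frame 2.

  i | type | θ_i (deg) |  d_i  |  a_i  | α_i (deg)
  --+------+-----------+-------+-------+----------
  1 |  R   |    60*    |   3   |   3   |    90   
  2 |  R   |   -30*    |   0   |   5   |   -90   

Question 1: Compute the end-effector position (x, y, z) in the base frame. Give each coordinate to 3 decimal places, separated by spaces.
after link 1: o_1 = (1.5000, 2.5981, 3.0000)
after link 2: o_2 = (3.6651, 6.3481, 0.5000)

3.665 6.348 0.500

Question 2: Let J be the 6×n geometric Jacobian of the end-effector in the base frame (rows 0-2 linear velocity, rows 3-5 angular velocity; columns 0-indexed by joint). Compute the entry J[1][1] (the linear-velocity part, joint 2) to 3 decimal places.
axis z_1 = (0.8660,-0.5000,0.0000); lever o_n−o_1 = (2.1651,3.7500,-2.5000)
cross product → J_v[:, 1] = (1.2500,2.1651,4.3301)
J_ω[:, 1] = z_1
entry J[1][1] = 2.1651

2.165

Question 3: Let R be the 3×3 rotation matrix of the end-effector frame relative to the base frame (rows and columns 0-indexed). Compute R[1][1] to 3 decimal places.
0.500

End-effector y-axis (col 1 of R) = (-0.8660,0.5000,-0.0000)
R[1][1] = 0.5000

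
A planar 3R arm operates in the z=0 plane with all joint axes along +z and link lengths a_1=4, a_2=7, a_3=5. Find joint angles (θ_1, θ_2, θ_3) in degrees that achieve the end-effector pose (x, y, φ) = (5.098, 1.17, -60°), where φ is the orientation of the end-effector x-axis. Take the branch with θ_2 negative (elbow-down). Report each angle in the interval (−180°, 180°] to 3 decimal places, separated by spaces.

150.000 -119.999 -90.001

wrist centre = target − a_3·(cos φ, sin φ) = (2.5980, 5.5001)
cos θ_2 = (37.0010−4²−7²)/(2·4·7) = -0.5000; θ_2 = -119.9988° (elbow-down)
β = atan2(5.5001,2.5980) = 64.7162°; ψ = atan2(-6.0623,0.5001) = -85.2839°
θ_1 = β − ψ = 150.0000°
θ_3 = φ − θ_1 − θ_2 = -90.0012° (wrapped to (-180°,180°])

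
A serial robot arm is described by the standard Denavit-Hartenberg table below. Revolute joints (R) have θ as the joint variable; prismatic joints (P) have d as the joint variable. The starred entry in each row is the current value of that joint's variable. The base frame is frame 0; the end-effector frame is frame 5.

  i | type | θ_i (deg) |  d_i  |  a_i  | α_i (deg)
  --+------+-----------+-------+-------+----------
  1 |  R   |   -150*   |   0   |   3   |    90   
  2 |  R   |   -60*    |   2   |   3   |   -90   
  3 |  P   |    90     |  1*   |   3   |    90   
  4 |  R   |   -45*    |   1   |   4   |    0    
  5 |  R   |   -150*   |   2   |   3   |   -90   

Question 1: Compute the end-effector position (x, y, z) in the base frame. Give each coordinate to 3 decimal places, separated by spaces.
after link 1: o_1 = (-2.5981, -1.5000, 0.0000)
after link 2: o_2 = (-4.8971, -0.5179, -2.5981)
after link 3: o_3 = (-4.1471, -3.5490, -2.0981)
after link 4: o_4 = (-1.0446, -5.0238, -4.3783)
after link 5: o_5 = (-3.9419, -3.3504, -5.7221)

-3.942 -3.350 -5.722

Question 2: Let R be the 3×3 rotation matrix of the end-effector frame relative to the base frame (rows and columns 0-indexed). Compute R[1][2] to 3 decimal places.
0.642

End-effector z-axis (col 2 of R) = (0.5950,0.6424,-0.4830)
R[1][2] = 0.6424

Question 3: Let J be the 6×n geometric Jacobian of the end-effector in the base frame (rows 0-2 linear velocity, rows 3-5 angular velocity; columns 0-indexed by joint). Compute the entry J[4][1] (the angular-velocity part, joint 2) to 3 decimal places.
0.866

axis z_1 = (-0.5000,0.8660,0.0000); lever o_n−o_1 = (-1.3438,-1.8504,-5.7221)
cross product → J_v[:, 1] = (-4.9555,-2.8611,2.0890)
J_ω[:, 1] = z_1
entry J[4][1] = 0.8660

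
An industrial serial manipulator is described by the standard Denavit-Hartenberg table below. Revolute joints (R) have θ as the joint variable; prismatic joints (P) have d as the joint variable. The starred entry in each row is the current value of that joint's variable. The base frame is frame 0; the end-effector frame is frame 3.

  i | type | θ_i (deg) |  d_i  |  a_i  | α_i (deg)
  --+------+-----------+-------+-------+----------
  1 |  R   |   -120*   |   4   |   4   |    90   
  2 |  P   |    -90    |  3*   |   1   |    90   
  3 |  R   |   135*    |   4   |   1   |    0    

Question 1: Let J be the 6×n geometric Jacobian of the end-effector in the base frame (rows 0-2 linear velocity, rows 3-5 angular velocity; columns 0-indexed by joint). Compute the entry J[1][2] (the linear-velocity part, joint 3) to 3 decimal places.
-0.354

axis z_2 = (0.5000,0.8660,-0.0000); lever o_n−o_2 = (1.3876,3.8177,0.7071)
cross product → J_v[:, 2] = (0.6124,-0.3536,0.7071)
J_ω[:, 2] = z_2
entry J[1][2] = -0.3536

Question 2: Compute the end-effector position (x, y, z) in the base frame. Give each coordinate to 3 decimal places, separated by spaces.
after link 1: o_1 = (-2.0000, -3.4641, 4.0000)
after link 2: o_2 = (-4.5981, -1.9641, 3.0000)
after link 3: o_3 = (-3.2104, 1.8536, 3.7071)

-3.210 1.854 3.707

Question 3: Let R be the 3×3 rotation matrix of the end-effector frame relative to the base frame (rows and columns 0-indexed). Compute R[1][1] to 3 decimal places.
End-effector y-axis (col 1 of R) = (0.6124,-0.3536,0.7071)
R[1][1] = -0.3536

-0.354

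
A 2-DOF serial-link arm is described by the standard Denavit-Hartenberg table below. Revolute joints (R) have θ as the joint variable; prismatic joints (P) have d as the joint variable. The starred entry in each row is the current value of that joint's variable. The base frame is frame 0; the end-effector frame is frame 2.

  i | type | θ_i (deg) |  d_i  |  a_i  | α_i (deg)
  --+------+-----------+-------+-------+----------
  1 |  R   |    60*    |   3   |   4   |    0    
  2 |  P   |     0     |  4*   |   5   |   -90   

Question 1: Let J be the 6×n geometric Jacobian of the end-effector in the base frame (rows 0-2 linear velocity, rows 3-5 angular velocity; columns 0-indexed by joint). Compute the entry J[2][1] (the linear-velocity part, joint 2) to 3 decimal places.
1.000

prismatic axis z_1 = (0.0000,0.0000,1.0000)
J_v[:, 1] = z_1; J_ω[:, 1] = (0,0,0)
entry J[2][1] = 1.0000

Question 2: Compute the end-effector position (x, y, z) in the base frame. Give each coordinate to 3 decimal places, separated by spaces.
4.500 7.794 7.000

after link 1: o_1 = (2.0000, 3.4641, 3.0000)
after link 2: o_2 = (4.5000, 7.7942, 7.0000)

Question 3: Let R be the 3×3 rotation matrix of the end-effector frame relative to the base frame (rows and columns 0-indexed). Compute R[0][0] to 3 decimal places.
End-effector x-axis (col 0 of R) = (0.5000,0.8660,0.0000)
R[0][0] = 0.5000

0.500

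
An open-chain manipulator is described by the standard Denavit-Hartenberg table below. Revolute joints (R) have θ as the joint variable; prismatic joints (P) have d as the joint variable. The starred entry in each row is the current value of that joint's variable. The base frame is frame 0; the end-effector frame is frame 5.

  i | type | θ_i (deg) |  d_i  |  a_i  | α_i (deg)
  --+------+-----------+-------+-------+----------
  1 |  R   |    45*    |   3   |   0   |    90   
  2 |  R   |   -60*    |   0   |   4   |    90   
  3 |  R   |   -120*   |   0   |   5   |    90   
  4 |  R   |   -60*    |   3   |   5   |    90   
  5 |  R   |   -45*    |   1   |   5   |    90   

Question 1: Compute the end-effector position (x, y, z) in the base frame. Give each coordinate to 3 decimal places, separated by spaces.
-0.409 10.260 6.718

after link 1: o_1 = (0.0000, 0.0000, 3.0000)
after link 2: o_2 = (1.4142, 1.4142, -0.4641)
after link 3: o_3 = (-2.5315, 3.5922, 1.7010)
after link 4: o_4 = (-1.7107, 5.3536, 7.1986)
after link 5: o_5 = (-0.4085, 10.2601, 6.7183)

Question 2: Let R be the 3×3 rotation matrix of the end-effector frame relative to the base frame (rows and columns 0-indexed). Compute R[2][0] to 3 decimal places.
-0.071

End-effector x-axis (col 0 of R) = (0.0625,0.9955,-0.0711)
R[2][0] = -0.0711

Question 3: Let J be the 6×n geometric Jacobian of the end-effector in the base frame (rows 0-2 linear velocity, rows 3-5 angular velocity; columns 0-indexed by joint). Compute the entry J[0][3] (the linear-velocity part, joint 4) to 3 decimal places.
axis z_3 = (0.0474,-0.6597,0.7500); lever o_n−o_3 = (2.1230,6.6679,5.0173)
cross product → J_v[:, 3] = (-8.3111,1.3546,1.7165)
J_ω[:, 3] = z_3
entry J[0][3] = -8.3111

-8.311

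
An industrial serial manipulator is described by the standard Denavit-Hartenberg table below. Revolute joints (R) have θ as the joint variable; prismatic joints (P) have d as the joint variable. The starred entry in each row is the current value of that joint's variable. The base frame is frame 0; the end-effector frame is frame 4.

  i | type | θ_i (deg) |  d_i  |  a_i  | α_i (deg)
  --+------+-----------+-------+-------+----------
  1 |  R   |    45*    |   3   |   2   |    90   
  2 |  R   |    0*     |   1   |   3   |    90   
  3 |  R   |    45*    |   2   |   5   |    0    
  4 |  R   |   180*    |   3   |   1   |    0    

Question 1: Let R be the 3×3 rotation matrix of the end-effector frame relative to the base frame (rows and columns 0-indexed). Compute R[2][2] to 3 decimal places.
End-effector z-axis (col 2 of R) = (0.0000,-0.0000,-1.0000)
R[2][2] = -1.0000

-1.000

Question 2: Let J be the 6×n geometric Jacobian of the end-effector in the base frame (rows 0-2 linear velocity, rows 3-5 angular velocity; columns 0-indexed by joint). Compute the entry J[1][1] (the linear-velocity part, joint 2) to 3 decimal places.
3.536

axis z_1 = (0.7071,-0.7071,0.0000); lever o_n−o_1 = (6.8284,1.4142,-5.0000)
cross product → J_v[:, 1] = (3.5355,3.5355,5.8284)
J_ω[:, 1] = z_1
entry J[1][1] = 3.5355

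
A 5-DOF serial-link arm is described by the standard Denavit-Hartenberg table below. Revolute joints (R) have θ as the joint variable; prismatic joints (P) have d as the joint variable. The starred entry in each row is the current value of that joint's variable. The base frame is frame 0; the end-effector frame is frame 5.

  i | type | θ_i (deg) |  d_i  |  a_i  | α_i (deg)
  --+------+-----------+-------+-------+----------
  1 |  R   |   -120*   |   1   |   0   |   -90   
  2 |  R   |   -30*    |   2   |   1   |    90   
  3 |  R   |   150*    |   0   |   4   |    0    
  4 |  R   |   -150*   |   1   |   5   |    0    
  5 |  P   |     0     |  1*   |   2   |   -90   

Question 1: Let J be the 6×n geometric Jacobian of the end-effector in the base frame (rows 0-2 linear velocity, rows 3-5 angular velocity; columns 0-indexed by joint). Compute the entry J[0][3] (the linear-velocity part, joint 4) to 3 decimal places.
axis z_3 = (0.2500,0.4330,0.8660); lever o_n−o_3 = (-2.5311,-4.3840,5.2321)
cross product → J_v[:, 3] = (6.0622,-3.5000,0.0000)
J_ω[:, 3] = z_3
entry J[0][3] = 6.0622

6.062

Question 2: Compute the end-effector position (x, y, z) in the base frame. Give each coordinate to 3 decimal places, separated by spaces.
after link 1: o_1 = (0.0000, 0.0000, 1.0000)
after link 2: o_2 = (1.2990, -1.7500, 1.5000)
after link 3: o_3 = (4.5311, -0.1519, -0.2321)
after link 4: o_4 = (2.6160, -3.4689, 3.1340)
after link 5: o_5 = (2.0000, -4.5359, 5.0000)

2.000 -4.536 5.000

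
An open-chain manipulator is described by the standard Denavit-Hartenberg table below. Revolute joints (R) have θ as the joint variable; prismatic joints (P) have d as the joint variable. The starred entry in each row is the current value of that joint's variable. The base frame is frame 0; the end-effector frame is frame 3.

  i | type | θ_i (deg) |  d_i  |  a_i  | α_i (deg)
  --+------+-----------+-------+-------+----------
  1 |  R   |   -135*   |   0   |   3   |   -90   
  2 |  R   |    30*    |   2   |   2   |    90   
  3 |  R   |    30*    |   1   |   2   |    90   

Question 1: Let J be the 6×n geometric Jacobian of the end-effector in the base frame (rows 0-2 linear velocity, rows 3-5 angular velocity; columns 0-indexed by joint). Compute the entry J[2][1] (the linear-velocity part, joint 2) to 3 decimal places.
axis z_1 = (0.7071,-0.7071,0.0000); lever o_n−o_1 = (-0.5176,-4.7603,-1.0000)
cross product → J_v[:, 1] = (0.7071,0.7071,-3.7321)
J_ω[:, 1] = z_1
entry J[2][1] = -3.7321

-3.732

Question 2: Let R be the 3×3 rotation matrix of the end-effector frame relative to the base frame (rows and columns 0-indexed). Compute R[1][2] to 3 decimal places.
End-effector z-axis (col 2 of R) = (-0.9186,0.3062,-0.2500)
R[1][2] = 0.3062

0.306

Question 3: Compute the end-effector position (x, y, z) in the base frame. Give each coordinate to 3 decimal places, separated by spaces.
after link 1: o_1 = (-2.1213, -2.1213, 0.0000)
after link 2: o_2 = (-1.9319, -4.7603, -1.0000)
after link 3: o_3 = (-2.6390, -6.8816, -1.0000)

-2.639 -6.882 -1.000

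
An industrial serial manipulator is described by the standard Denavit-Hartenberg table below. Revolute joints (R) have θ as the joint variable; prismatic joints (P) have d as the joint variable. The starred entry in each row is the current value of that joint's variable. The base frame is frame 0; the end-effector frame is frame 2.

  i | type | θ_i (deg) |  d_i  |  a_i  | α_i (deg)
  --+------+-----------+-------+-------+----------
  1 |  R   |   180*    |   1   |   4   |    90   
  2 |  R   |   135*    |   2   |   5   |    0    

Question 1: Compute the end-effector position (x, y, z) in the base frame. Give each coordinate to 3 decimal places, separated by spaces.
-0.464 2.000 4.536

after link 1: o_1 = (-4.0000, 0.0000, 1.0000)
after link 2: o_2 = (-0.4645, 2.0000, 4.5355)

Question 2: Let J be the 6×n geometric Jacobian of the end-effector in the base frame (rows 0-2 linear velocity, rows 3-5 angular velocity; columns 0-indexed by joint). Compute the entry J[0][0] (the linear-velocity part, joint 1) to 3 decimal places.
axis z_0 = ẑ; lever o_n−o_0 = (-0.4645,2.0000,4.5355)
cross product → J_v[:, 0] = (-2.0000,-0.4645,0.0000)
J_ω[:, 0] = z_0
entry J[0][0] = -2.0000

-2.000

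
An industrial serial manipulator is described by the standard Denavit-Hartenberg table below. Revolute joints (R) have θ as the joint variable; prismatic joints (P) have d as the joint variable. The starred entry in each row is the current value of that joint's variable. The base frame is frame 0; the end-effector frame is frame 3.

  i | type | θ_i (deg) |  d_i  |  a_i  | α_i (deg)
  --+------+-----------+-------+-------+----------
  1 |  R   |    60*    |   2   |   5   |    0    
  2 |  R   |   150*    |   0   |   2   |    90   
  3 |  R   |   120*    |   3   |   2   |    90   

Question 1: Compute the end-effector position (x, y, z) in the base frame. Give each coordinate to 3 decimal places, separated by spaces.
0.134 6.428 3.732

after link 1: o_1 = (2.5000, 4.3301, 2.0000)
after link 2: o_2 = (0.7679, 3.3301, 2.0000)
after link 3: o_3 = (0.1340, 6.4282, 3.7321)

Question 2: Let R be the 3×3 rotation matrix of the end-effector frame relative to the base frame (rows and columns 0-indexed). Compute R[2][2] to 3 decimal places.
End-effector z-axis (col 2 of R) = (-0.7500,-0.4330,0.5000)
R[2][2] = 0.5000

0.500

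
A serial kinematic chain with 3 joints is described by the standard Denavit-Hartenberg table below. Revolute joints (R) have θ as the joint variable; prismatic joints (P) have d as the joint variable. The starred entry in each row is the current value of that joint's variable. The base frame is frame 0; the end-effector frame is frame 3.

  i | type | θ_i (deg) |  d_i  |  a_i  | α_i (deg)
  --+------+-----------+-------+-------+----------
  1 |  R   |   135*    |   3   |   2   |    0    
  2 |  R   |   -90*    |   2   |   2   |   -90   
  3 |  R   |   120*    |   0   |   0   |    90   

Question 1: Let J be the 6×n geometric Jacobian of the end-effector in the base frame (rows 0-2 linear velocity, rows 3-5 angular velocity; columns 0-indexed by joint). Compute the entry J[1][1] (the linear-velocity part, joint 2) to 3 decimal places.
1.414

axis z_1 = (0.0000,0.0000,1.0000); lever o_n−o_1 = (1.4142,1.4142,2.0000)
cross product → J_v[:, 1] = (-1.4142,1.4142,0.0000)
J_ω[:, 1] = z_1
entry J[1][1] = 1.4142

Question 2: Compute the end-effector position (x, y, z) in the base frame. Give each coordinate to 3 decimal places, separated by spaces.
after link 1: o_1 = (-1.4142, 1.4142, 3.0000)
after link 2: o_2 = (0.0000, 2.8284, 5.0000)
after link 3: o_3 = (0.0000, 2.8284, 5.0000)

0.000 2.828 5.000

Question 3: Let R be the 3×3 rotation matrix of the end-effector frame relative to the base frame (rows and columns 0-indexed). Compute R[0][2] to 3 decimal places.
End-effector z-axis (col 2 of R) = (0.6124,0.6124,-0.5000)
R[0][2] = 0.6124

0.612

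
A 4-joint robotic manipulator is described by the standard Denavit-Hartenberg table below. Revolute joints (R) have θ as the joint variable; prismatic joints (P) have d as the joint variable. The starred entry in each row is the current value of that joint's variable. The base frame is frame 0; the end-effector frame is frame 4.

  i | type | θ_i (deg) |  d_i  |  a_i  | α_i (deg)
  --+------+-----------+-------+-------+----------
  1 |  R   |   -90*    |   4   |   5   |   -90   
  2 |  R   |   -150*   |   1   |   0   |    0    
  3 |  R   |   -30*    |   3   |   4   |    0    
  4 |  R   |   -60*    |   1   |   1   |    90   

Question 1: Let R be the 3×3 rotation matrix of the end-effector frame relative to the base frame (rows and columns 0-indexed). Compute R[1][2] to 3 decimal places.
End-effector z-axis (col 2 of R) = (0.0000,-0.8660,-0.5000)
R[1][2] = -0.8660

-0.866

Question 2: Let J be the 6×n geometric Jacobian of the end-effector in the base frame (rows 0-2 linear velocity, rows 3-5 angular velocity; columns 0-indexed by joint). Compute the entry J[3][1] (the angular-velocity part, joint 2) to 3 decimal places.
axis z_1 = (1.0000,0.0000,0.0000); lever o_n−o_1 = (5.0000,4.5000,-0.8660)
cross product → J_v[:, 1] = (-0.0000,0.8660,4.5000)
J_ω[:, 1] = z_1
entry J[3][1] = 1.0000

1.000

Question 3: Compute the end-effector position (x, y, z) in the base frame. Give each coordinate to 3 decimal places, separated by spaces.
after link 1: o_1 = (0.0000, -5.0000, 4.0000)
after link 2: o_2 = (1.0000, -5.0000, 4.0000)
after link 3: o_3 = (4.0000, -1.0000, 4.0000)
after link 4: o_4 = (5.0000, -0.5000, 3.1340)

5.000 -0.500 3.134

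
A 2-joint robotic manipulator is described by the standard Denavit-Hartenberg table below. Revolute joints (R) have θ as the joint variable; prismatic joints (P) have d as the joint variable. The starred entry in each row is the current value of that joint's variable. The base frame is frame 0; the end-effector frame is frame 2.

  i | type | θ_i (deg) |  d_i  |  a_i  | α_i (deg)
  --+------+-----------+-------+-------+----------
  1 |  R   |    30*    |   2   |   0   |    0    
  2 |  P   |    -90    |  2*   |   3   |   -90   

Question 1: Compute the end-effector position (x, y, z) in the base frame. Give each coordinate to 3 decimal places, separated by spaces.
after link 1: o_1 = (0.0000, 0.0000, 2.0000)
after link 2: o_2 = (1.5000, -2.5981, 4.0000)

1.500 -2.598 4.000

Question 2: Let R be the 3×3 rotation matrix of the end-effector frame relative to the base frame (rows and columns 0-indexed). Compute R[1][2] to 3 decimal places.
0.500

End-effector z-axis (col 2 of R) = (0.8660,0.5000,0.0000)
R[1][2] = 0.5000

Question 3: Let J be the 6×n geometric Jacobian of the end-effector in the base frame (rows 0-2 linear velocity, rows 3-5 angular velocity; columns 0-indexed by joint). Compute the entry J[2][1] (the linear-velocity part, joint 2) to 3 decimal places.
prismatic axis z_1 = (0.0000,0.0000,1.0000)
J_v[:, 1] = z_1; J_ω[:, 1] = (0,0,0)
entry J[2][1] = 1.0000

1.000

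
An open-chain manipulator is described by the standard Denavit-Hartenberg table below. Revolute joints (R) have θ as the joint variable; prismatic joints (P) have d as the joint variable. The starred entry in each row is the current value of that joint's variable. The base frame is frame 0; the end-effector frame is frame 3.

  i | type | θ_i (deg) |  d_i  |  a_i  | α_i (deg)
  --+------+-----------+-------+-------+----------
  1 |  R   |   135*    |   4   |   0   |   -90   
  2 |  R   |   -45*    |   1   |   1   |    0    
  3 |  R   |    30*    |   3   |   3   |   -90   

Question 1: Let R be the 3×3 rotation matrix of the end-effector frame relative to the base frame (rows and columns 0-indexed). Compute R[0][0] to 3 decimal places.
End-effector x-axis (col 0 of R) = (-0.6830,0.6830,0.2588)
R[0][0] = -0.6830

-0.683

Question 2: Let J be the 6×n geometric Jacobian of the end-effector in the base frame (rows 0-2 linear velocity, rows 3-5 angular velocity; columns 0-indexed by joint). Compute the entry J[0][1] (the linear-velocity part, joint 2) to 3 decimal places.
axis z_1 = (-0.7071,-0.7071,0.0000); lever o_n−o_1 = (-5.3775,-0.2794,1.4836)
cross product → J_v[:, 1] = (-1.0490,1.0490,-3.6049)
J_ω[:, 1] = z_1
entry J[0][1] = -1.0490

-1.049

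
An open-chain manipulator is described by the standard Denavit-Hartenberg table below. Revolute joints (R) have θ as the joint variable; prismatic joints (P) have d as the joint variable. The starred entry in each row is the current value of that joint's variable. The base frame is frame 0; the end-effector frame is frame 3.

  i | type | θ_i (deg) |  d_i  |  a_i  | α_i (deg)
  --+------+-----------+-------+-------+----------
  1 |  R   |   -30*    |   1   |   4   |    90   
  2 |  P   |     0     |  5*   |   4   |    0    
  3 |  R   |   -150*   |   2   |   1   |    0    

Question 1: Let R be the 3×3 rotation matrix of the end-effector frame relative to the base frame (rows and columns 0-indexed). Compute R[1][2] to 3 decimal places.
End-effector z-axis (col 2 of R) = (-0.5000,-0.8660,0.0000)
R[1][2] = -0.8660

-0.866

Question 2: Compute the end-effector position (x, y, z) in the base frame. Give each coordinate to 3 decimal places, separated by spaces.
2.678 -9.629 0.500

after link 1: o_1 = (3.4641, -2.0000, 1.0000)
after link 2: o_2 = (4.4282, -8.3301, 1.0000)
after link 3: o_3 = (2.6782, -9.6292, 0.5000)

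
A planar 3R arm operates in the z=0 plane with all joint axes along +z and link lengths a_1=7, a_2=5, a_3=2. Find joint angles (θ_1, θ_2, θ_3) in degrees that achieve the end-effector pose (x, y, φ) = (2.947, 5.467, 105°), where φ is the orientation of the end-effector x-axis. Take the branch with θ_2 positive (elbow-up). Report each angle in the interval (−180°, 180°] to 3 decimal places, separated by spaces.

wrist centre = target − a_3·(cos φ, sin φ) = (3.4646, 3.5351)
cos θ_2 = (24.5010−7²−5²)/(2·7·5) = -0.7071; θ_2 = 135.0018° (elbow-up)
β = atan2(3.5351,3.4646) = 45.5771°; ψ = atan2(3.5354,3.4644) = 45.5817°
θ_1 = β − ψ = -0.0046°
θ_3 = φ − θ_1 − θ_2 = -29.9972° (wrapped to (-180°,180°])

-0.005 135.002 -29.997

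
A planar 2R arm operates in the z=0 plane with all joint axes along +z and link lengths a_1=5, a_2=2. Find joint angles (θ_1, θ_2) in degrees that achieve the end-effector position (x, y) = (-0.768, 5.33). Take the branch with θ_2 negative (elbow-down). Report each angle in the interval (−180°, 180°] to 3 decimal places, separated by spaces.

cos θ_2 = (28.9987−5²−2²)/(2·5·2) = -0.0001; θ_2 = -90.0037° (elbow-down)
β = atan2(5.3300,-0.7680) = 98.1993°; ψ = atan2(-2.0000,4.9999) = -21.8019°
θ_1 = β − ψ = 120.0012°

120.001 -90.004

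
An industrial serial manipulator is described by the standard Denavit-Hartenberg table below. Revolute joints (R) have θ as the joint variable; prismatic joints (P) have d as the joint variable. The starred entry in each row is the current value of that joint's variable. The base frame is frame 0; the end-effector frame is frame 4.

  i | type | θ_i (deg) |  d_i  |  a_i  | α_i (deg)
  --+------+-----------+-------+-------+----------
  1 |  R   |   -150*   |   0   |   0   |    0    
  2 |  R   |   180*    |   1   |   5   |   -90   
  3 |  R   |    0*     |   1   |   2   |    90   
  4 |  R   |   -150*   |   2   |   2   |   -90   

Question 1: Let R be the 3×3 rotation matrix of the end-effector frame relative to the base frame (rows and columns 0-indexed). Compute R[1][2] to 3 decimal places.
-0.500

End-effector z-axis (col 2 of R) = (0.8660,-0.5000,0.0000)
R[1][2] = -0.5000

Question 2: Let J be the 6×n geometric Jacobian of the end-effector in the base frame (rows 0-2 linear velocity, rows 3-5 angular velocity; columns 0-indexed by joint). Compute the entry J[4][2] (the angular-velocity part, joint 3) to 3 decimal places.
axis z_2 = (-0.5000,0.8660,0.0000); lever o_n−o_2 = (0.2321,0.1340,2.0000)
cross product → J_v[:, 2] = (1.7321,1.0000,-0.2679)
J_ω[:, 2] = z_2
entry J[4][2] = 0.8660

0.866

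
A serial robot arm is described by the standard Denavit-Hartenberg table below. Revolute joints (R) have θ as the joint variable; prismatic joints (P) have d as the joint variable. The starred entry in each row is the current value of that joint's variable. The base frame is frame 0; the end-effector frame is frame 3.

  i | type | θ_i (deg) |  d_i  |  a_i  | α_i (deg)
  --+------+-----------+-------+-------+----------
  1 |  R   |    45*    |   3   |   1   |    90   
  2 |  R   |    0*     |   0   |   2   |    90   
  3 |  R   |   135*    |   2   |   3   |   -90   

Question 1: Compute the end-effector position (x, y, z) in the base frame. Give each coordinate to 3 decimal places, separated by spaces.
2.121 -0.879 1.000

after link 1: o_1 = (0.7071, 0.7071, 3.0000)
after link 2: o_2 = (2.1213, 2.1213, 3.0000)
after link 3: o_3 = (2.1213, -0.8787, 1.0000)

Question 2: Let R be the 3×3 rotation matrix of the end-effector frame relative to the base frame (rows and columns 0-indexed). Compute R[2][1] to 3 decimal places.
End-effector y-axis (col 1 of R) = (-0.0000,0.0000,1.0000)
R[2][1] = 1.0000

1.000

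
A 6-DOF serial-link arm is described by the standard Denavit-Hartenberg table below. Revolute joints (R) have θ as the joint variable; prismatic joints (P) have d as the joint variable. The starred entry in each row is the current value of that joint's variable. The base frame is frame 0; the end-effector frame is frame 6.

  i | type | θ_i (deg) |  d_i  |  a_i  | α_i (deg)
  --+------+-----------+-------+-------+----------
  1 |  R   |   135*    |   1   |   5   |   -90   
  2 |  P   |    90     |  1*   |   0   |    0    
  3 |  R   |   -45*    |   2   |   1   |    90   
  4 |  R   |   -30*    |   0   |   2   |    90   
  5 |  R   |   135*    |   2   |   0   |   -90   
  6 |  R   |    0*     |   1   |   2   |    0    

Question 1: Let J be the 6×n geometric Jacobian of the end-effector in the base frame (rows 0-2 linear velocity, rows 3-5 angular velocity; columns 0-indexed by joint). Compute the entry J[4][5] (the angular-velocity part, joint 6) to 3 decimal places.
axis z_5 = (0.4097,-0.9097,-0.0670); lever o_n−o_5 = (-0.1850,-1.3150,1.7990)
cross product → J_v[:, 5] = (-1.7247,-0.7247,-0.7071)
J_ω[:, 5] = z_5
entry J[4][5] = -0.9097

-0.910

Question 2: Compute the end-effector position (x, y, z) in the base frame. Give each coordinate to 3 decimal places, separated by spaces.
-4.776 2.897 1.574

after link 1: o_1 = (-3.5355, 3.5355, 1.0000)
after link 2: o_2 = (-4.2426, 2.8284, 1.0000)
after link 3: o_3 = (-6.1569, 1.9142, 0.2929)
after link 4: o_4 = (-6.3158, 3.4873, -0.9319)
after link 5: o_5 = (-4.5910, 4.2121, -0.2247)
after link 6: o_6 = (-4.7760, 2.8971, 1.5743)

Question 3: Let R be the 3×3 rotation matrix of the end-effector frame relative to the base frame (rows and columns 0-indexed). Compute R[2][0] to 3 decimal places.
0.933

End-effector x-axis (col 0 of R) = (-0.2974,-0.2026,0.9330)
R[2][0] = 0.9330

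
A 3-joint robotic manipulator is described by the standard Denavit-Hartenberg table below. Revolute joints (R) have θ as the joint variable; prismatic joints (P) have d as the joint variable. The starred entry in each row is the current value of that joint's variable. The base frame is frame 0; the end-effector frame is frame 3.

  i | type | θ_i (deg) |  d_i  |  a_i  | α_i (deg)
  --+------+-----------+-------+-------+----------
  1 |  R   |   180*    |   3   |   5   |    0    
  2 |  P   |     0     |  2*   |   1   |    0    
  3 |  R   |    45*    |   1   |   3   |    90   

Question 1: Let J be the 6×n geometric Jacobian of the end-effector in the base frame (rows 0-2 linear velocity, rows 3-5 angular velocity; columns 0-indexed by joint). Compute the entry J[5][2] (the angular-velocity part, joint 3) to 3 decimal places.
1.000

axis z_2 = (0.0000,0.0000,1.0000); lever o_n−o_2 = (-2.1213,-2.1213,1.0000)
cross product → J_v[:, 2] = (2.1213,-2.1213,0.0000)
J_ω[:, 2] = z_2
entry J[5][2] = 1.0000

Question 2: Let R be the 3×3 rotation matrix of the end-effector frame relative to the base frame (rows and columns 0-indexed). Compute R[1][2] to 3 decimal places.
End-effector z-axis (col 2 of R) = (-0.7071,0.7071,0.0000)
R[1][2] = 0.7071

0.707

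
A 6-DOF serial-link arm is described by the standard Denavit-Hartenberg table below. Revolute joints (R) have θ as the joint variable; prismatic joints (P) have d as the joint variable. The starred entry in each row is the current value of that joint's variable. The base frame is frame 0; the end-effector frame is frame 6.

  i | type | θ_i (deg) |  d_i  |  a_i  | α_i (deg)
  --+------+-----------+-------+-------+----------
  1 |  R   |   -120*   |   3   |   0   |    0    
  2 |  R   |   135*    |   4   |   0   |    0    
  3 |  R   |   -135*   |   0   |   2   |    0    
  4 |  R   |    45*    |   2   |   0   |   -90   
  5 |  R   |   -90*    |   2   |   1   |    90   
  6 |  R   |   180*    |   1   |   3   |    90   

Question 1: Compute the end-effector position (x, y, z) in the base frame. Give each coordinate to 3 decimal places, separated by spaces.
after link 1: o_1 = (0.0000, 0.0000, 3.0000)
after link 2: o_2 = (0.0000, 0.0000, 7.0000)
after link 3: o_3 = (-1.0000, -1.7321, 7.0000)
after link 4: o_4 = (-1.0000, -1.7321, 9.0000)
after link 5: o_5 = (0.9319, -1.2144, 10.0000)
after link 6: o_6 = (0.6730, -0.2485, 7.0000)

0.673 -0.248 7.000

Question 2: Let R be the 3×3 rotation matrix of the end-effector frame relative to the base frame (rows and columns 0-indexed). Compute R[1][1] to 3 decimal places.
End-effector y-axis (col 1 of R) = (-0.2588,0.9659,0.0000)
R[1][1] = 0.9659

0.966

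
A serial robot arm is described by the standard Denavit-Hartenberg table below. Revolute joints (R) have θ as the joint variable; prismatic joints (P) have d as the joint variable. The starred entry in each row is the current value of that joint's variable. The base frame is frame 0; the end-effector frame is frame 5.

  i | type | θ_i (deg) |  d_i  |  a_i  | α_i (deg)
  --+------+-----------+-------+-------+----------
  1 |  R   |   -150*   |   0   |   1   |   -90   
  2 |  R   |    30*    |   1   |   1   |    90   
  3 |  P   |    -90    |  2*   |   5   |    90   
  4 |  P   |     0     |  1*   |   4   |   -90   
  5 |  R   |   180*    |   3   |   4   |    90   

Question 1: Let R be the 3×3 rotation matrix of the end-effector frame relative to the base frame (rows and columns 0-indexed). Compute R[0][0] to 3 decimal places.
0.500

End-effector x-axis (col 0 of R) = (0.5000,-0.8660,-0.0000)
R[0][0] = 0.5000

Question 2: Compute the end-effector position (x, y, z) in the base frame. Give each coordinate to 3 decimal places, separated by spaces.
after link 1: o_1 = (-0.8660, -0.5000, 0.0000)
after link 2: o_2 = (-1.1160, -1.7990, -0.5000)
after link 3: o_3 = (-4.4821, 2.0311, 1.2321)
after link 4: o_4 = (-5.7321, 5.9282, 1.7321)
after link 5: o_5 = (-5.0311, 1.7141, 4.3301)

-5.031 1.714 4.330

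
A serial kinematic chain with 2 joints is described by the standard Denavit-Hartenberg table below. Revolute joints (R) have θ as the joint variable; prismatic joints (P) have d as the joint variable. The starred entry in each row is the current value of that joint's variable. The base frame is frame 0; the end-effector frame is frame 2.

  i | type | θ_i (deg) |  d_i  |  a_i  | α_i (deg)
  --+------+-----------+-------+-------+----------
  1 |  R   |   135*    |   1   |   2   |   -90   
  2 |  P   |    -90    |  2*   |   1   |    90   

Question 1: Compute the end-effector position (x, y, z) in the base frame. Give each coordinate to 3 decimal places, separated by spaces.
-2.828 0.000 2.000

after link 1: o_1 = (-1.4142, 1.4142, 1.0000)
after link 2: o_2 = (-2.8284, 0.0000, 2.0000)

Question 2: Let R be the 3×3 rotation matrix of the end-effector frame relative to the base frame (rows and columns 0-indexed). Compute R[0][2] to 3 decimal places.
0.707

End-effector z-axis (col 2 of R) = (0.7071,-0.7071,0.0000)
R[0][2] = 0.7071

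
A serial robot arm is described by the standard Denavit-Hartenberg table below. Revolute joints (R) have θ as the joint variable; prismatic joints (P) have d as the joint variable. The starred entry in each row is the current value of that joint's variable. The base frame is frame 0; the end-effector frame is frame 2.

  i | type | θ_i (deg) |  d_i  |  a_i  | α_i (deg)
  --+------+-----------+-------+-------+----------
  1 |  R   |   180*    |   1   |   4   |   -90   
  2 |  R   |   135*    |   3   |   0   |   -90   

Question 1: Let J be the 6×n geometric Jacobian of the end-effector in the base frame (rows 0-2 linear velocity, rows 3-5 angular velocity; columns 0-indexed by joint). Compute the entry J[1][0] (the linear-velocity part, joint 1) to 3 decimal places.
axis z_0 = ẑ; lever o_n−o_0 = (-4.0000,-3.0000,1.0000)
cross product → J_v[:, 0] = (3.0000,-4.0000,0.0000)
J_ω[:, 0] = z_0
entry J[1][0] = -4.0000

-4.000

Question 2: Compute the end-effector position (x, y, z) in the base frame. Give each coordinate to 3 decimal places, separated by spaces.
-4.000 -3.000 1.000

after link 1: o_1 = (-4.0000, 0.0000, 1.0000)
after link 2: o_2 = (-4.0000, -3.0000, 1.0000)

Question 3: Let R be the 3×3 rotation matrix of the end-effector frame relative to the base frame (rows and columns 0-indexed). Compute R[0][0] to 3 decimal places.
0.707

End-effector x-axis (col 0 of R) = (0.7071,-0.0000,-0.7071)
R[0][0] = 0.7071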